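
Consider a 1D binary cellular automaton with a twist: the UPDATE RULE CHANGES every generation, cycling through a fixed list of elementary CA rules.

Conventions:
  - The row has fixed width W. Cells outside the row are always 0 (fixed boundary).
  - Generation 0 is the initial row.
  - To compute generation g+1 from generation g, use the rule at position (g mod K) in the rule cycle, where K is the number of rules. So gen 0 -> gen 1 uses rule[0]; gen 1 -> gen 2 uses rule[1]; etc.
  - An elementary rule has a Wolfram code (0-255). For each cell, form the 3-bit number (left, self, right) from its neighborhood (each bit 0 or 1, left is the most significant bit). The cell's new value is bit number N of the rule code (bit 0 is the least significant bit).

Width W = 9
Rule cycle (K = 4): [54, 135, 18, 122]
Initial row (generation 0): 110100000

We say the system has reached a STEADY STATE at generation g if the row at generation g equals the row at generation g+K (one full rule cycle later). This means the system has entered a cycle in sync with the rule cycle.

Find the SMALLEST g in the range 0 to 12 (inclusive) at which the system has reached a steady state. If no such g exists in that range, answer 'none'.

Answer: 7

Derivation:
Gen 0: 110100000
Gen 1 (rule 54): 001110000
Gen 2 (rule 135): 110100111
Gen 3 (rule 18): 000011000
Gen 4 (rule 122): 000111100
Gen 5 (rule 54): 001000010
Gen 6 (rule 135): 111011110
Gen 7 (rule 18): 000000001
Gen 8 (rule 122): 000000010
Gen 9 (rule 54): 000000111
Gen 10 (rule 135): 111111010
Gen 11 (rule 18): 000000001
Gen 12 (rule 122): 000000010
Gen 13 (rule 54): 000000111
Gen 14 (rule 135): 111111010
Gen 15 (rule 18): 000000001
Gen 16 (rule 122): 000000010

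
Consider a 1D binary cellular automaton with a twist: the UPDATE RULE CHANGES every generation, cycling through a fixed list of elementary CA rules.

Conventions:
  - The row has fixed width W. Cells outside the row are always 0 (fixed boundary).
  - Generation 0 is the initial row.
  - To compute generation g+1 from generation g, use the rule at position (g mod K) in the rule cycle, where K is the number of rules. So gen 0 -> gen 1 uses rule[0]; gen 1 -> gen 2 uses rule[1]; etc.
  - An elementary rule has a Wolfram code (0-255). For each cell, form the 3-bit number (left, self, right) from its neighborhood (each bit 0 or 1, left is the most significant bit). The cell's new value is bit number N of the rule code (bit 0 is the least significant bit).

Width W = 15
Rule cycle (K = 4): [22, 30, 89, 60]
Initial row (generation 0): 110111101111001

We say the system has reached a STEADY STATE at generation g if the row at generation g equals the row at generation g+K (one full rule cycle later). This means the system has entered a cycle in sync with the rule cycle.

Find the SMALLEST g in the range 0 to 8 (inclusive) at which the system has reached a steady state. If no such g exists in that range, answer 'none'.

Answer: none

Derivation:
Gen 0: 110111101111001
Gen 1 (rule 22): 000000000000111
Gen 2 (rule 30): 000000000001100
Gen 3 (rule 89): 111111111101111
Gen 4 (rule 60): 100000000011000
Gen 5 (rule 22): 110000000100100
Gen 6 (rule 30): 101000001111110
Gen 7 (rule 89): 000111101000011
Gen 8 (rule 60): 000100011100010
Gen 9 (rule 22): 001110100010111
Gen 10 (rule 30): 011000110110100
Gen 11 (rule 89): 011110110110011
Gen 12 (rule 60): 010001101101010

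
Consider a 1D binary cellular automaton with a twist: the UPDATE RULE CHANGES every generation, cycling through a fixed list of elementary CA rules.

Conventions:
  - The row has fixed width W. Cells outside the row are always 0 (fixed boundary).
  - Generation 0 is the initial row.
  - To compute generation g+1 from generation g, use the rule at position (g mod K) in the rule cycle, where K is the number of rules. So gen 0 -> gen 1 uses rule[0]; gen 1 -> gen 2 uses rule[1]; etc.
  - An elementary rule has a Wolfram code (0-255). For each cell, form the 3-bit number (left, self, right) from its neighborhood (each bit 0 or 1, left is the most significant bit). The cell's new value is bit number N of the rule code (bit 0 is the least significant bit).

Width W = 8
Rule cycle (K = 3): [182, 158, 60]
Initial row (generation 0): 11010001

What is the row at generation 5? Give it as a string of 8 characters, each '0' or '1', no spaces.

Gen 0: 11010001
Gen 1 (rule 182): 00111011
Gen 2 (rule 158): 01110010
Gen 3 (rule 60): 01001011
Gen 4 (rule 182): 11111100
Gen 5 (rule 158): 11111010

Answer: 11111010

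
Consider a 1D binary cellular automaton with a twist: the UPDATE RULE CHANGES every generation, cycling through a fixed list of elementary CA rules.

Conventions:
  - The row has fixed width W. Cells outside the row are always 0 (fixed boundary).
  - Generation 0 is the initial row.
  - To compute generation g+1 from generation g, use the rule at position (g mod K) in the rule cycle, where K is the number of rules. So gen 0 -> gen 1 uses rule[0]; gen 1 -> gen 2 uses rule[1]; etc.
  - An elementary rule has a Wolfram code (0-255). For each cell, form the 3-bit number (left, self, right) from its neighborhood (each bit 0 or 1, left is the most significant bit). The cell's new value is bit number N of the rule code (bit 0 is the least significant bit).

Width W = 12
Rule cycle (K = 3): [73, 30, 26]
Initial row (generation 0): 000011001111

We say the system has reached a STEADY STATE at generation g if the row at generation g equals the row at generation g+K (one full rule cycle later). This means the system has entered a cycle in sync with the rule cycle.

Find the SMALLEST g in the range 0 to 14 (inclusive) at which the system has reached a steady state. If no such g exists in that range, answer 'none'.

Answer: none

Derivation:
Gen 0: 000011001111
Gen 1 (rule 73): 111011001001
Gen 2 (rule 30): 100010111111
Gen 3 (rule 26): 010100100000
Gen 4 (rule 73): 000000001111
Gen 5 (rule 30): 000000011000
Gen 6 (rule 26): 000000110100
Gen 7 (rule 73): 111110110001
Gen 8 (rule 30): 100000101011
Gen 9 (rule 26): 010001000010
Gen 10 (rule 73): 000100011000
Gen 11 (rule 30): 001110110100
Gen 12 (rule 26): 011000100010
Gen 13 (rule 73): 011010001000
Gen 14 (rule 30): 110011011100
Gen 15 (rule 26): 101110010010
Gen 16 (rule 73): 001010000000
Gen 17 (rule 30): 011011000000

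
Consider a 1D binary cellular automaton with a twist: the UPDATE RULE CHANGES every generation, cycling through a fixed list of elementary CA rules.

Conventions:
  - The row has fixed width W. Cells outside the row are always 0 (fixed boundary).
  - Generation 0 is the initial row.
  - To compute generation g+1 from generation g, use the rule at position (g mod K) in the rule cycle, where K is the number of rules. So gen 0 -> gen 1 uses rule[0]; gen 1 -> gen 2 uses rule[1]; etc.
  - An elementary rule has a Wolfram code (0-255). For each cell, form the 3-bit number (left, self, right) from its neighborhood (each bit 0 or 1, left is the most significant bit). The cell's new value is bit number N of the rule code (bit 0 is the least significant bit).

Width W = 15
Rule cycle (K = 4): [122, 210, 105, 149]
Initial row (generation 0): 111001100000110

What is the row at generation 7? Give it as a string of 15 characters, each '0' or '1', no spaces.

Gen 0: 111001100000110
Gen 1 (rule 122): 101111110001111
Gen 2 (rule 210): 000111111010111
Gen 3 (rule 105): 110100001101101
Gen 4 (rule 149): 000111100000001
Gen 5 (rule 122): 001100110000010
Gen 6 (rule 210): 010111011000101
Gen 7 (rule 105): 001101111010010

Answer: 001101111010010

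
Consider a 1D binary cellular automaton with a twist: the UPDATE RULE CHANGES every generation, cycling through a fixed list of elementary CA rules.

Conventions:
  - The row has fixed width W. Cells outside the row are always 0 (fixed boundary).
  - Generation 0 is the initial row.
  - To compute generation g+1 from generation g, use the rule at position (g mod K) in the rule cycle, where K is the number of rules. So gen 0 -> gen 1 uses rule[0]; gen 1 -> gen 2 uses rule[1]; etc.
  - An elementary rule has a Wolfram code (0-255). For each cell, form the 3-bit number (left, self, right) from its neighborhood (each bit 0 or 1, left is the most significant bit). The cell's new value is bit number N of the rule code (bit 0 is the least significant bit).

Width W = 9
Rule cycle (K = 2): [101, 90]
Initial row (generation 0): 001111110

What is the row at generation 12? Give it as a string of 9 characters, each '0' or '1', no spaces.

Gen 0: 001111110
Gen 1 (rule 101): 100000010
Gen 2 (rule 90): 010000101
Gen 3 (rule 101): 010110111
Gen 4 (rule 90): 100110101
Gen 5 (rule 101): 100011111
Gen 6 (rule 90): 010110001
Gen 7 (rule 101): 011010101
Gen 8 (rule 90): 111000000
Gen 9 (rule 101): 001011111
Gen 10 (rule 90): 010010001
Gen 11 (rule 101): 010010101
Gen 12 (rule 90): 101100000

Answer: 101100000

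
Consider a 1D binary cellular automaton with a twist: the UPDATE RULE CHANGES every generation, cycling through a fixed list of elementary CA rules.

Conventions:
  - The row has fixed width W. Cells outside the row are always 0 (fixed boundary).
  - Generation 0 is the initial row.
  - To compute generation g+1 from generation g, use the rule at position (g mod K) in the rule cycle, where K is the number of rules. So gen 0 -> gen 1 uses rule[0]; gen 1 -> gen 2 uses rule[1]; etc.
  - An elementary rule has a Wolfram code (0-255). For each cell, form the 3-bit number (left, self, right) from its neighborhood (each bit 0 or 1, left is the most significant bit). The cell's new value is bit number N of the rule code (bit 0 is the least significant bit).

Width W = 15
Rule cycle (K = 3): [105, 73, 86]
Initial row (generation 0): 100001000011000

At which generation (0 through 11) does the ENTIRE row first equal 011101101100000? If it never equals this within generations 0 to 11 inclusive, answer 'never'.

Gen 0: 100001000011000
Gen 1 (rule 105): 001100011011011
Gen 2 (rule 73): 101101011011011
Gen 3 (rule 86): 100101001001001
Gen 4 (rule 105): 000010000000000
Gen 5 (rule 73): 111000111111111
Gen 6 (rule 86): 001101000000001
Gen 7 (rule 105): 101110011111100
Gen 8 (rule 73): 001010010000101
Gen 9 (rule 86): 011011111001101
Gen 10 (rule 105): 011110001001110
Gen 11 (rule 73): 010010100001010

Answer: never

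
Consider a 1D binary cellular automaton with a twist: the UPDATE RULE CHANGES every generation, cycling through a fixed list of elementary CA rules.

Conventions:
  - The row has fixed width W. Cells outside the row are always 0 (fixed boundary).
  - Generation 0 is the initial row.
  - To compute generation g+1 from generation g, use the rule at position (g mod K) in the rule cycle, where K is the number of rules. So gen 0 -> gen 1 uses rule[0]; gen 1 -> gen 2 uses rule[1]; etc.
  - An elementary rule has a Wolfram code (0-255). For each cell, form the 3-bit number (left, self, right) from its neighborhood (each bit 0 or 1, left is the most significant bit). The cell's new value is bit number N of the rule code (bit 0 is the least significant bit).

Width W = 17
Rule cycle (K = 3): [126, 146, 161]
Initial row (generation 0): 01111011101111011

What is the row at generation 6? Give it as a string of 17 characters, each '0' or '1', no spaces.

Answer: 11100111111110100

Derivation:
Gen 0: 01111011101111011
Gen 1 (rule 126): 11001110111001111
Gen 2 (rule 146): 00110100010110110
Gen 3 (rule 161): 10001001001001000
Gen 4 (rule 126): 11011111111111100
Gen 5 (rule 146): 00001111111111010
Gen 6 (rule 161): 11100111111110100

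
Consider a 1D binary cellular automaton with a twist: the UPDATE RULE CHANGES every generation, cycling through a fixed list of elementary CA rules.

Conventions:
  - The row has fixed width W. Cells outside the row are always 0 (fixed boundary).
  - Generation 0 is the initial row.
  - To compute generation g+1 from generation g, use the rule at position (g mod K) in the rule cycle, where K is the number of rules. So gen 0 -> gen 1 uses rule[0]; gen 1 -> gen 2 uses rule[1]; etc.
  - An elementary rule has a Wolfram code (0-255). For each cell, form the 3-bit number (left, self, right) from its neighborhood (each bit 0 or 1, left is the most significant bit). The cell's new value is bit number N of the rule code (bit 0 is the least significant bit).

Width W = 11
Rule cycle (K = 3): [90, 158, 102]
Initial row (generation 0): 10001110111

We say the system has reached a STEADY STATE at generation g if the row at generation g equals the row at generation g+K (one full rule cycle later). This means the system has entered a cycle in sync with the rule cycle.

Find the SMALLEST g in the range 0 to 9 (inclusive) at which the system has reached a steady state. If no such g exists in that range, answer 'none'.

Answer: none

Derivation:
Gen 0: 10001110111
Gen 1 (rule 90): 01011010101
Gen 2 (rule 158): 11010010101
Gen 3 (rule 102): 01110111111
Gen 4 (rule 90): 11010100001
Gen 5 (rule 158): 10010110011
Gen 6 (rule 102): 10111010101
Gen 7 (rule 90): 00101000000
Gen 8 (rule 158): 01101100000
Gen 9 (rule 102): 10110100000
Gen 10 (rule 90): 00110010000
Gen 11 (rule 158): 01101111000
Gen 12 (rule 102): 10110001000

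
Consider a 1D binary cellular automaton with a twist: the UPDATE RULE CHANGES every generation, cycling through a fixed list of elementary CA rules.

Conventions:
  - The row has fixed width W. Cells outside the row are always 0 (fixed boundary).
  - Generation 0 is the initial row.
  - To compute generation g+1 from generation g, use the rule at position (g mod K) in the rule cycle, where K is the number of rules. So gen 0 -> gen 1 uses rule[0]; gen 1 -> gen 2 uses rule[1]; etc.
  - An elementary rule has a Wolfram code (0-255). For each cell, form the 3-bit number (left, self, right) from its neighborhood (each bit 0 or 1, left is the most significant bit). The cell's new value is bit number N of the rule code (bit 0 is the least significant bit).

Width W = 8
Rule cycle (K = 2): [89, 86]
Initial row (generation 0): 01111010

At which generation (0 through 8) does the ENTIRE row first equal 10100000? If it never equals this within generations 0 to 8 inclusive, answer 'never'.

Gen 0: 01111010
Gen 1 (rule 89): 01001001
Gen 2 (rule 86): 11111111
Gen 3 (rule 89): 10000001
Gen 4 (rule 86): 11000011
Gen 5 (rule 89): 11111011
Gen 6 (rule 86): 00001001
Gen 7 (rule 89): 11100100
Gen 8 (rule 86): 00111110

Answer: never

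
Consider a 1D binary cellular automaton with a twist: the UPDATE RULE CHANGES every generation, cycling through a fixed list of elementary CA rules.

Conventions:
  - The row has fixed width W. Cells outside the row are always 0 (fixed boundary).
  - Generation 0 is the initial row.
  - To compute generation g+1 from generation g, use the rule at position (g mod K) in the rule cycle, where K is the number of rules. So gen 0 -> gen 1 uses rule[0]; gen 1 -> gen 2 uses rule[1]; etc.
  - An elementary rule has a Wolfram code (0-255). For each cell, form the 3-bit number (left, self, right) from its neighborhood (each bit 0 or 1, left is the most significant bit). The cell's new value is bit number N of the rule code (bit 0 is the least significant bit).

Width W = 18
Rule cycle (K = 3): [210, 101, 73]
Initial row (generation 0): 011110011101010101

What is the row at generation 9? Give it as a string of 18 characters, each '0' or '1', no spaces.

Answer: 100100000100010101

Derivation:
Gen 0: 011110011101010101
Gen 1 (rule 210): 101111101100000000
Gen 2 (rule 101): 110000110101111111
Gen 3 (rule 73): 110110110001000001
Gen 4 (rule 210): 010010011010100010
Gen 5 (rule 101): 010010001111101010
Gen 6 (rule 73): 000000101000100000
Gen 7 (rule 210): 000001000101010000
Gen 8 (rule 101): 111101010111110111
Gen 9 (rule 73): 100100000100010101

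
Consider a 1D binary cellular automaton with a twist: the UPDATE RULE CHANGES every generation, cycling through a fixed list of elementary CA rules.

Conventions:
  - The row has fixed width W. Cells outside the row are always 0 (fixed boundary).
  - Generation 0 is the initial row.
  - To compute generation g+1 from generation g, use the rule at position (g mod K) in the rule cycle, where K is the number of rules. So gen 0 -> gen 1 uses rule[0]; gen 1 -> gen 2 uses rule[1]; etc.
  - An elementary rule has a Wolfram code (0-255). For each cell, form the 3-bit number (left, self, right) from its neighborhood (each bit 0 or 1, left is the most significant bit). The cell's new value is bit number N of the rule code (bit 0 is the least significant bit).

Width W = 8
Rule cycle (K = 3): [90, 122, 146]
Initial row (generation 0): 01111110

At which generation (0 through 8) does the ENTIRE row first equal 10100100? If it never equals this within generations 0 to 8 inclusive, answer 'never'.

Gen 0: 01111110
Gen 1 (rule 90): 11000011
Gen 2 (rule 122): 11100111
Gen 3 (rule 146): 01011010
Gen 4 (rule 90): 10011001
Gen 5 (rule 122): 01111110
Gen 6 (rule 146): 10111101
Gen 7 (rule 90): 00100100
Gen 8 (rule 122): 01011010

Answer: never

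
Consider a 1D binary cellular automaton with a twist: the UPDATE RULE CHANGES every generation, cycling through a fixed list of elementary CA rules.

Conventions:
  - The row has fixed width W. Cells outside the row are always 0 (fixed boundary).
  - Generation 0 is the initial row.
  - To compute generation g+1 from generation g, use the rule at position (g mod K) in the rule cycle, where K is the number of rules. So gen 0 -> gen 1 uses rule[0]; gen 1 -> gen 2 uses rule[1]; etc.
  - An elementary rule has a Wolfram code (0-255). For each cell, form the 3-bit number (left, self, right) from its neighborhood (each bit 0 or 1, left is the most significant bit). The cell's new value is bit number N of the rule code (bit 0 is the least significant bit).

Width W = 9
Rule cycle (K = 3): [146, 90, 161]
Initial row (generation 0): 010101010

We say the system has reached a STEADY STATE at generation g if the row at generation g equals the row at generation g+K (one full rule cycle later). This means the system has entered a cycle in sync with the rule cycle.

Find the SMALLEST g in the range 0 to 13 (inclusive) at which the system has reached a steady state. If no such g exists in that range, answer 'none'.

Gen 0: 010101010
Gen 1 (rule 146): 100000001
Gen 2 (rule 90): 010000010
Gen 3 (rule 161): 000111000
Gen 4 (rule 146): 001010100
Gen 5 (rule 90): 010000010
Gen 6 (rule 161): 000111000
Gen 7 (rule 146): 001010100
Gen 8 (rule 90): 010000010
Gen 9 (rule 161): 000111000
Gen 10 (rule 146): 001010100
Gen 11 (rule 90): 010000010
Gen 12 (rule 161): 000111000
Gen 13 (rule 146): 001010100
Gen 14 (rule 90): 010000010
Gen 15 (rule 161): 000111000
Gen 16 (rule 146): 001010100

Answer: 2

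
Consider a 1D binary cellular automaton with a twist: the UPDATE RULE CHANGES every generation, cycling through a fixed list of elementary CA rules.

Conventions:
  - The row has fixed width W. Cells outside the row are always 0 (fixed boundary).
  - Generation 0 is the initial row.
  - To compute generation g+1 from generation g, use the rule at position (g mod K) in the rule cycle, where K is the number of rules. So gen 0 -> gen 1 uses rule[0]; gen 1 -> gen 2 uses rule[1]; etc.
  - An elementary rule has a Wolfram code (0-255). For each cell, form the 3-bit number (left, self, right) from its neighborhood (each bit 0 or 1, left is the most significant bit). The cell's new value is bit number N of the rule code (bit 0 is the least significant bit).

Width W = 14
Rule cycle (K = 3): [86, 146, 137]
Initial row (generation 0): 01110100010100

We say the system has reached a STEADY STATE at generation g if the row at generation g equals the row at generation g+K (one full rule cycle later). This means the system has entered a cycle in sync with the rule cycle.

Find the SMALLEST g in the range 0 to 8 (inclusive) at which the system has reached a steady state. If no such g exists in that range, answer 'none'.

Gen 0: 01110100010100
Gen 1 (rule 86): 10010110110110
Gen 2 (rule 146): 01100000000001
Gen 3 (rule 137): 01001111111100
Gen 4 (rule 86): 11110000000110
Gen 5 (rule 146): 01101000001001
Gen 6 (rule 137): 01000011100000
Gen 7 (rule 86): 11100100110000
Gen 8 (rule 146): 01011011001000
Gen 9 (rule 137): 00010010000011
Gen 10 (rule 86): 00111111000101
Gen 11 (rule 146): 01011110101000

Answer: none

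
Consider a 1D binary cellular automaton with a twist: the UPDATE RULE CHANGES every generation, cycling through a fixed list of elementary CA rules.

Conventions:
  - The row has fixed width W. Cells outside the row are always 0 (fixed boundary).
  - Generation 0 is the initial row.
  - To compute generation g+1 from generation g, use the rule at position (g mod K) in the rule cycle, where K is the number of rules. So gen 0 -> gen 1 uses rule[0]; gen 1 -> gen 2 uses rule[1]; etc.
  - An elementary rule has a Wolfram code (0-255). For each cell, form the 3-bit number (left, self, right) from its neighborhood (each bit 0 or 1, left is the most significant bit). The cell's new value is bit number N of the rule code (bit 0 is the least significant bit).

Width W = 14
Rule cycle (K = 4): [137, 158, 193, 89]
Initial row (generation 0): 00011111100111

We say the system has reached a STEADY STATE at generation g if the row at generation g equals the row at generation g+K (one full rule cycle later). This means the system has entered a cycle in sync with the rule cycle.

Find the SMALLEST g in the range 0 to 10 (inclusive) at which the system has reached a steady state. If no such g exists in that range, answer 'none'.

Answer: none

Derivation:
Gen 0: 00011111100111
Gen 1 (rule 137): 11011111000110
Gen 2 (rule 158): 10011110101101
Gen 3 (rule 193): 00001110000100
Gen 4 (rule 89): 11101011110011
Gen 5 (rule 137): 11000011100010
Gen 6 (rule 158): 10100111010111
Gen 7 (rule 193): 00000011000011
Gen 8 (rule 89): 11111011111011
Gen 9 (rule 137): 11110011110010
Gen 10 (rule 158): 11101111101111
Gen 11 (rule 193): 01100111100111
Gen 12 (rule 89): 01110100110101
Gen 13 (rule 137): 01100000100000
Gen 14 (rule 158): 11010001110000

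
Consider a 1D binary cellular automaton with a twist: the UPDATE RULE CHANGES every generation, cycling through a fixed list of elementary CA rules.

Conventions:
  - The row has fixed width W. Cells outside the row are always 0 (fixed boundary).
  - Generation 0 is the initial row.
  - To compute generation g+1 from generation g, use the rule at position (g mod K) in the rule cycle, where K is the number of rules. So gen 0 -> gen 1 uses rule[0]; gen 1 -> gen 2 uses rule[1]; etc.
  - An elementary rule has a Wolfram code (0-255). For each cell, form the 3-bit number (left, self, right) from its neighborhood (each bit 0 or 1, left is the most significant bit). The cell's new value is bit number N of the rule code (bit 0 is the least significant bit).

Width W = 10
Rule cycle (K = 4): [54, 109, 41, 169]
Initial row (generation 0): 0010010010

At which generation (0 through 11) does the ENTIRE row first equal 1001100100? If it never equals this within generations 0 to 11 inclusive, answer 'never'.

Answer: never

Derivation:
Gen 0: 0010010010
Gen 1 (rule 54): 0111111111
Gen 2 (rule 109): 0100000001
Gen 3 (rule 41): 0001111100
Gen 4 (rule 169): 1101111001
Gen 5 (rule 54): 0010000111
Gen 6 (rule 109): 1010110101
Gen 7 (rule 41): 0101101010
Gen 8 (rule 169): 0011010100
Gen 9 (rule 54): 0100111110
Gen 10 (rule 109): 0100100010
Gen 11 (rule 41): 0000001000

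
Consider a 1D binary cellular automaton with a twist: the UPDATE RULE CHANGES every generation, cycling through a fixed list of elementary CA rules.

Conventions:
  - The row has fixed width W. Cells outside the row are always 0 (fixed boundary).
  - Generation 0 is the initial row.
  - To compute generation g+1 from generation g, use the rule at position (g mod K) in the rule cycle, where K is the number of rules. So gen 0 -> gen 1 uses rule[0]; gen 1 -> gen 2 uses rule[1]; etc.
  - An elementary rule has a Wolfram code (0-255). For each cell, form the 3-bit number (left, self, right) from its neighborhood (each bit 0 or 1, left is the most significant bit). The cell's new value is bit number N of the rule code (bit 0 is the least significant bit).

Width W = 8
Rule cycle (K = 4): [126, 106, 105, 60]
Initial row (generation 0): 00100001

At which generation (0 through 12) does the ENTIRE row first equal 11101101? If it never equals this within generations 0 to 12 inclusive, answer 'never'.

Answer: 3

Derivation:
Gen 0: 00100001
Gen 1 (rule 126): 01110011
Gen 2 (rule 106): 11010111
Gen 3 (rule 105): 11101101
Gen 4 (rule 60): 10011011
Gen 5 (rule 126): 11111111
Gen 6 (rule 106): 10000001
Gen 7 (rule 105): 00111100
Gen 8 (rule 60): 00100010
Gen 9 (rule 126): 01110111
Gen 10 (rule 106): 11011101
Gen 11 (rule 105): 11110110
Gen 12 (rule 60): 10001101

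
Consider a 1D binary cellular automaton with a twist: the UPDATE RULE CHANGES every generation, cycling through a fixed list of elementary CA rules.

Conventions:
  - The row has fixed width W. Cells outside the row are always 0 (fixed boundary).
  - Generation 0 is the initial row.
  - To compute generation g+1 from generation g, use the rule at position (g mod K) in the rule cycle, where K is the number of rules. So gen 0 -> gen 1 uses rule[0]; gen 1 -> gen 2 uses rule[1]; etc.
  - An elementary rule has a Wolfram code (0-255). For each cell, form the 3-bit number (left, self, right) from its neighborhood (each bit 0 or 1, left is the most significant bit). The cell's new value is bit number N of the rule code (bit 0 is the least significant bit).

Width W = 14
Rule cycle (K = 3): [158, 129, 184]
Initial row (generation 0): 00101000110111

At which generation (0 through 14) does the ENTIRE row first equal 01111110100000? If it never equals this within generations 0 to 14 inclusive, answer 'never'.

Answer: 12

Derivation:
Gen 0: 00101000110111
Gen 1 (rule 158): 01101101100110
Gen 2 (rule 129): 00000000000000
Gen 3 (rule 184): 00000000000000
Gen 4 (rule 158): 00000000000000
Gen 5 (rule 129): 11111111111111
Gen 6 (rule 184): 11111111111110
Gen 7 (rule 158): 11111111111101
Gen 8 (rule 129): 01111111111000
Gen 9 (rule 184): 01111111110100
Gen 10 (rule 158): 11111111100110
Gen 11 (rule 129): 01111111000000
Gen 12 (rule 184): 01111110100000
Gen 13 (rule 158): 11111100110000
Gen 14 (rule 129): 01111000000111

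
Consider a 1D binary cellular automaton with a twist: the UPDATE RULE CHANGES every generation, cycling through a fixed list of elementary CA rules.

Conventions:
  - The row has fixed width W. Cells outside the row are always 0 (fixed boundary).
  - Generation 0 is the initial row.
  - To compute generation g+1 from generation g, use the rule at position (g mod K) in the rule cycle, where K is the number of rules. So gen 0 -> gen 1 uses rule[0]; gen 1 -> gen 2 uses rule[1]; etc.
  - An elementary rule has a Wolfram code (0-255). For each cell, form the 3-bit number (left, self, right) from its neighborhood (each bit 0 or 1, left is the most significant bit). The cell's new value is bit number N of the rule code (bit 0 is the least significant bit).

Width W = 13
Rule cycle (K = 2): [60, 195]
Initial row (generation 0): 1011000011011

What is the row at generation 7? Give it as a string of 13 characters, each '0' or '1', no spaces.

Gen 0: 1011000011011
Gen 1 (rule 60): 1110100010110
Gen 2 (rule 195): 0110001100010
Gen 3 (rule 60): 0101001010011
Gen 4 (rule 195): 1000010000101
Gen 5 (rule 60): 1100011000111
Gen 6 (rule 195): 0101101011011
Gen 7 (rule 60): 0111011110110

Answer: 0111011110110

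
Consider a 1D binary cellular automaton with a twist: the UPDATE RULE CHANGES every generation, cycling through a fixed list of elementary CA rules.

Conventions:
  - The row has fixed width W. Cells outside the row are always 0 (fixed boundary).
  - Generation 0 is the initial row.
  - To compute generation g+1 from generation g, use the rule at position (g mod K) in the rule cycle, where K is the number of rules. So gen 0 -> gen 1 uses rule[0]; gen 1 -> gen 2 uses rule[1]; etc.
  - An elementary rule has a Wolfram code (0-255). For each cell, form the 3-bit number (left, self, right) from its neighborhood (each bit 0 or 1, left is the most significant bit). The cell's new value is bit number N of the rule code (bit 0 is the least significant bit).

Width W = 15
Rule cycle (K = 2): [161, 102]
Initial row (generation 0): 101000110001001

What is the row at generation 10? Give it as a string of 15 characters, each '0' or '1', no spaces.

Answer: 000100100001000

Derivation:
Gen 0: 101000110001001
Gen 1 (rule 161): 010010000100000
Gen 2 (rule 102): 110110001100000
Gen 3 (rule 161): 001000100001111
Gen 4 (rule 102): 011001100010001
Gen 5 (rule 161): 000000001000100
Gen 6 (rule 102): 000000011001100
Gen 7 (rule 161): 111111000000001
Gen 8 (rule 102): 000001000000011
Gen 9 (rule 161): 111100011111000
Gen 10 (rule 102): 000100100001000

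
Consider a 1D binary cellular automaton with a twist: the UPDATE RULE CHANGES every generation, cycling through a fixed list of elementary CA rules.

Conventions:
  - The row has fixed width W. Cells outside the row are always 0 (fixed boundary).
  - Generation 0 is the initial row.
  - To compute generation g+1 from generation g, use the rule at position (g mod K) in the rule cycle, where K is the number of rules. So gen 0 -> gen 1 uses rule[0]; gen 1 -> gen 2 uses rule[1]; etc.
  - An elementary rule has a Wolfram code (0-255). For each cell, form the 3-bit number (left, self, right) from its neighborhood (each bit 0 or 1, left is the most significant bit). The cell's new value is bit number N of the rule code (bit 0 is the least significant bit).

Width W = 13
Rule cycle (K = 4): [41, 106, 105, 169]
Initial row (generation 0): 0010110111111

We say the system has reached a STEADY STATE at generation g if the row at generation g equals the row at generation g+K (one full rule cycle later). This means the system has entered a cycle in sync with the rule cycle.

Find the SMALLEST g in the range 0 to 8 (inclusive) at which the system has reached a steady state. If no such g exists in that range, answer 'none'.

Gen 0: 0010110111111
Gen 1 (rule 41): 1001101100000
Gen 2 (rule 106): 0011111100000
Gen 3 (rule 105): 1010000101111
Gen 4 (rule 169): 0100110011110
Gen 5 (rule 41): 0000100010000
Gen 6 (rule 106): 0001000100000
Gen 7 (rule 105): 1100010001111
Gen 8 (rule 169): 1001000101110
Gen 9 (rule 41): 0000010011000
Gen 10 (rule 106): 0000100111000
Gen 11 (rule 105): 1110000101011
Gen 12 (rule 169): 1100110010110

Answer: none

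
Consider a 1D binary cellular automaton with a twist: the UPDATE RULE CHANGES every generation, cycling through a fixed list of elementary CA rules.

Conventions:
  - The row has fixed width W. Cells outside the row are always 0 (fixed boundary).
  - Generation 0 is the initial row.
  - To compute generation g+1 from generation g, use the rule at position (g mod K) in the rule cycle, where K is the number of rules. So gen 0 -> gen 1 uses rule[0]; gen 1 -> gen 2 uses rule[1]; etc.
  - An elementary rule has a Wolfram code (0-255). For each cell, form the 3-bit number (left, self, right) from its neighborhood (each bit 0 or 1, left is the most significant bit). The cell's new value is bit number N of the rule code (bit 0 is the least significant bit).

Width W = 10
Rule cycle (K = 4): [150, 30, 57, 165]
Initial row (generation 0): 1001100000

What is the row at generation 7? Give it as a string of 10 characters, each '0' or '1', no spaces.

Answer: 0110001111

Derivation:
Gen 0: 1001100000
Gen 1 (rule 150): 1110010000
Gen 2 (rule 30): 1001111000
Gen 3 (rule 57): 0101000111
Gen 4 (rule 165): 0111010010
Gen 5 (rule 150): 1010011111
Gen 6 (rule 30): 1011110000
Gen 7 (rule 57): 0110001111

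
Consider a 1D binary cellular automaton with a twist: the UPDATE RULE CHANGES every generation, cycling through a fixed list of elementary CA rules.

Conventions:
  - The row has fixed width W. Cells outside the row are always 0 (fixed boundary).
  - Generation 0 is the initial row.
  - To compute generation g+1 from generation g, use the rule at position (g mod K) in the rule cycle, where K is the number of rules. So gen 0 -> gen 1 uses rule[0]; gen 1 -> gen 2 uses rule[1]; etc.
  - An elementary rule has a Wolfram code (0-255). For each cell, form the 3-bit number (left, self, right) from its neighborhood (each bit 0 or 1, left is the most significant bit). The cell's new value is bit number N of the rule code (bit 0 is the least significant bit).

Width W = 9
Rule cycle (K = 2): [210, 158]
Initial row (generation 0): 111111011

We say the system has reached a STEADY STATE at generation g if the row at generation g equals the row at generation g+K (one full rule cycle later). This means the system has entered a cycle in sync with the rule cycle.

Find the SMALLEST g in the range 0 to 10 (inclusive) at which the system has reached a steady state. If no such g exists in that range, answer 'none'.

Gen 0: 111111011
Gen 1 (rule 210): 011111001
Gen 2 (rule 158): 111110111
Gen 3 (rule 210): 011110011
Gen 4 (rule 158): 111101110
Gen 5 (rule 210): 011100111
Gen 6 (rule 158): 111011110
Gen 7 (rule 210): 011001111
Gen 8 (rule 158): 110111110
Gen 9 (rule 210): 010011111
Gen 10 (rule 158): 111111110
Gen 11 (rule 210): 011111111
Gen 12 (rule 158): 111111110

Answer: 10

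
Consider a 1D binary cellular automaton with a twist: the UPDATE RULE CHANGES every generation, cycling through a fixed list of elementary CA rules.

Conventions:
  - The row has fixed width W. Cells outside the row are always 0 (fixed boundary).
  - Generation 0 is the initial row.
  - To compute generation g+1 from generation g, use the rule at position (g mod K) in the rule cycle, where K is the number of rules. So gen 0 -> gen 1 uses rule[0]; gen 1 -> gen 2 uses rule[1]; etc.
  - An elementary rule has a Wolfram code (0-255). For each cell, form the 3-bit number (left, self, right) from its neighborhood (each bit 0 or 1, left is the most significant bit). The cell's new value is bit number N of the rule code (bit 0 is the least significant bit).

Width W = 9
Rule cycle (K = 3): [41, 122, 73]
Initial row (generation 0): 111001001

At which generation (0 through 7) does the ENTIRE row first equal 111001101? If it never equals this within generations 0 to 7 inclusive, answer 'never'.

Answer: never

Derivation:
Gen 0: 111001001
Gen 1 (rule 41): 100000000
Gen 2 (rule 122): 010000000
Gen 3 (rule 73): 000111111
Gen 4 (rule 41): 110100000
Gen 5 (rule 122): 111010000
Gen 6 (rule 73): 101000111
Gen 7 (rule 41): 010010100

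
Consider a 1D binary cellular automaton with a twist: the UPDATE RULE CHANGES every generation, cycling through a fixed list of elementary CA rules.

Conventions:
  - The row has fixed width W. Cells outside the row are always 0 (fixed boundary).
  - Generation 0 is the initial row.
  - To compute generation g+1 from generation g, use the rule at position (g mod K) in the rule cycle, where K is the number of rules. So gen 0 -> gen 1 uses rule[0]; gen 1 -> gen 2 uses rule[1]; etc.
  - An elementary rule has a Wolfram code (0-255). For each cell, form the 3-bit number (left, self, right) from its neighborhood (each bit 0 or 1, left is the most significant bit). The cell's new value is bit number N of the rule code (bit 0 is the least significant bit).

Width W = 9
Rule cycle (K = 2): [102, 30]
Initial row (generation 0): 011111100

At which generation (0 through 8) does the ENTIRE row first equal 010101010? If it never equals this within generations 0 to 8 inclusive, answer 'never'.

Answer: never

Derivation:
Gen 0: 011111100
Gen 1 (rule 102): 100000100
Gen 2 (rule 30): 110001110
Gen 3 (rule 102): 010010010
Gen 4 (rule 30): 111111111
Gen 5 (rule 102): 000000001
Gen 6 (rule 30): 000000011
Gen 7 (rule 102): 000000101
Gen 8 (rule 30): 000001101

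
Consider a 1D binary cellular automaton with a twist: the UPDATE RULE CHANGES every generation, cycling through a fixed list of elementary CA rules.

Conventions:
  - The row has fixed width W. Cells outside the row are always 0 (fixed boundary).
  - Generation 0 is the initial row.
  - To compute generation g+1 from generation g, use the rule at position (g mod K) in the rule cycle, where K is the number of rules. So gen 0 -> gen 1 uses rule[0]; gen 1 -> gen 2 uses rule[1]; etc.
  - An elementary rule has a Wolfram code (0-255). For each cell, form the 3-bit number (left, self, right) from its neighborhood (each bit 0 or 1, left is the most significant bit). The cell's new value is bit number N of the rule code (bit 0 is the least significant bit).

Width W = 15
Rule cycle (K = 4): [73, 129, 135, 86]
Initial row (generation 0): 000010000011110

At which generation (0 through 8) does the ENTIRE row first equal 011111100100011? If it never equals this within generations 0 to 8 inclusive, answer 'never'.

Answer: 7

Derivation:
Gen 0: 000010000011110
Gen 1 (rule 73): 111000111010010
Gen 2 (rule 129): 010010010000000
Gen 3 (rule 135): 110110110111111
Gen 4 (rule 86): 010010010000001
Gen 5 (rule 73): 000000000111100
Gen 6 (rule 129): 111111110011001
Gen 7 (rule 135): 011111100100011
Gen 8 (rule 86): 100000111110101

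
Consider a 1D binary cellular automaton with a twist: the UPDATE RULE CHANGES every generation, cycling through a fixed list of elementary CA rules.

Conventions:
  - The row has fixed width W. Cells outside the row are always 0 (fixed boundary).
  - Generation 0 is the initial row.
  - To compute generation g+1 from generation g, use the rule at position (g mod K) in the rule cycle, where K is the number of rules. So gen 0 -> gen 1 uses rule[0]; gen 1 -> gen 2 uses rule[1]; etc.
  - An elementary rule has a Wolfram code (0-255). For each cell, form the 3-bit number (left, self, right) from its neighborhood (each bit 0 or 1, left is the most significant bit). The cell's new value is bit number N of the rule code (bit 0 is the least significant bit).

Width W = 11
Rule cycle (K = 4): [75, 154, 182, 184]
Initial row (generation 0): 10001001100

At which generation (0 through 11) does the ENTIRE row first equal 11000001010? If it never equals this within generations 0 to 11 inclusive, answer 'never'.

Gen 0: 10001001100
Gen 1 (rule 75): 00110011101
Gen 2 (rule 154): 01101111000
Gen 3 (rule 182): 10010110100
Gen 4 (rule 184): 01001101010
Gen 5 (rule 75): 10011100000
Gen 6 (rule 154): 01111010000
Gen 7 (rule 182): 10110111000
Gen 8 (rule 184): 01101110100
Gen 9 (rule 75): 11101010001
Gen 10 (rule 154): 11000001010
Gen 11 (rule 182): 00100011111

Answer: 10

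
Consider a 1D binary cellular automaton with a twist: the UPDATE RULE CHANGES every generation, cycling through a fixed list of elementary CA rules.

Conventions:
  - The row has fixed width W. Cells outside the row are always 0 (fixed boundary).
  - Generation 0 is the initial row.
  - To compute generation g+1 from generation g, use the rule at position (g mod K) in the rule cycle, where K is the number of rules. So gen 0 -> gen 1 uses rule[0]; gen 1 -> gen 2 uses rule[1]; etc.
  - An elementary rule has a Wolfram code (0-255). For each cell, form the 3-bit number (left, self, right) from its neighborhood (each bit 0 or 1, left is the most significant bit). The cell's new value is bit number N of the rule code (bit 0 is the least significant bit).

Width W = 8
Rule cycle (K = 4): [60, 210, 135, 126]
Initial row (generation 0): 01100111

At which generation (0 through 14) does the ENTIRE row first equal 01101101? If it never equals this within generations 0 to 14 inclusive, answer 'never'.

Gen 0: 01100111
Gen 1 (rule 60): 01010100
Gen 2 (rule 210): 10000010
Gen 3 (rule 135): 10111110
Gen 4 (rule 126): 11100011
Gen 5 (rule 60): 10010010
Gen 6 (rule 210): 01101101
Gen 7 (rule 135): 10000001
Gen 8 (rule 126): 11000011
Gen 9 (rule 60): 10100010
Gen 10 (rule 210): 00010101
Gen 11 (rule 135): 11110101
Gen 12 (rule 126): 10011111
Gen 13 (rule 60): 11010000
Gen 14 (rule 210): 01001000

Answer: 6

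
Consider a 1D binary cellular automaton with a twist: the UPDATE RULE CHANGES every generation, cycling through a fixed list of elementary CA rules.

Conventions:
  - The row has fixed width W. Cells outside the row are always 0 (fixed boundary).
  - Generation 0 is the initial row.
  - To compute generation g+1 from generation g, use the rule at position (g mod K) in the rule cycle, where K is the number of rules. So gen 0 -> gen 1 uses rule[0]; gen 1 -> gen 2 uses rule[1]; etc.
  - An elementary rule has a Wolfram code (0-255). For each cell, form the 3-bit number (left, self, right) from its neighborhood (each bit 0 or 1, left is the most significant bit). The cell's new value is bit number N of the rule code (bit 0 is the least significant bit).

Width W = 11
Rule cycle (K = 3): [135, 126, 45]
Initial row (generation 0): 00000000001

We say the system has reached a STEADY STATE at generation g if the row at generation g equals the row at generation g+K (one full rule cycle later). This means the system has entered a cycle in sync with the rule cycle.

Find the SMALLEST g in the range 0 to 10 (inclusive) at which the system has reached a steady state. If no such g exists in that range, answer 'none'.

Answer: 10

Derivation:
Gen 0: 00000000001
Gen 1 (rule 135): 11111111111
Gen 2 (rule 126): 10000000001
Gen 3 (rule 45): 10111111101
Gen 4 (rule 135): 10011111001
Gen 5 (rule 126): 11110001111
Gen 6 (rule 45): 10000101000
Gen 7 (rule 135): 10111101011
Gen 8 (rule 126): 11100111111
Gen 9 (rule 45): 10000100000
Gen 10 (rule 135): 10111101111
Gen 11 (rule 126): 11100111001
Gen 12 (rule 45): 10000100001
Gen 13 (rule 135): 10111101111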